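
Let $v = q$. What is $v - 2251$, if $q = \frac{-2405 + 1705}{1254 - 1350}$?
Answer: $- \frac{53849}{24} \approx -2243.7$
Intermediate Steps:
$q = \frac{175}{24}$ ($q = - \frac{700}{-96} = \left(-700\right) \left(- \frac{1}{96}\right) = \frac{175}{24} \approx 7.2917$)
$v = \frac{175}{24} \approx 7.2917$
$v - 2251 = \frac{175}{24} - 2251 = - \frac{53849}{24}$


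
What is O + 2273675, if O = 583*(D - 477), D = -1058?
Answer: 1378770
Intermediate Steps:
O = -894905 (O = 583*(-1058 - 477) = 583*(-1535) = -894905)
O + 2273675 = -894905 + 2273675 = 1378770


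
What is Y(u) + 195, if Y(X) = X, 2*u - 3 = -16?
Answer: 377/2 ≈ 188.50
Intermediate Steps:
u = -13/2 (u = 3/2 + (½)*(-16) = 3/2 - 8 = -13/2 ≈ -6.5000)
Y(u) + 195 = -13/2 + 195 = 377/2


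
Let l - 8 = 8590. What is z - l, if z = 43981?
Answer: 35383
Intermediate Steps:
l = 8598 (l = 8 + 8590 = 8598)
z - l = 43981 - 1*8598 = 43981 - 8598 = 35383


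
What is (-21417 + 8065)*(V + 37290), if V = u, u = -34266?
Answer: -40376448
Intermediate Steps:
V = -34266
(-21417 + 8065)*(V + 37290) = (-21417 + 8065)*(-34266 + 37290) = -13352*3024 = -40376448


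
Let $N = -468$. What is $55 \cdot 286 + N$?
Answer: $15262$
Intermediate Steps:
$55 \cdot 286 + N = 55 \cdot 286 - 468 = 15730 - 468 = 15262$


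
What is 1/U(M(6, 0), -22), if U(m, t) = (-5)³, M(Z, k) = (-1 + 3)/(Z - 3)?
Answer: -1/125 ≈ -0.0080000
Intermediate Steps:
M(Z, k) = 2/(-3 + Z)
U(m, t) = -125
1/U(M(6, 0), -22) = 1/(-125) = -1/125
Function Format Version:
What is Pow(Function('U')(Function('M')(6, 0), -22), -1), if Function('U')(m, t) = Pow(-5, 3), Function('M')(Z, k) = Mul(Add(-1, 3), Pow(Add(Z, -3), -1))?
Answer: Rational(-1, 125) ≈ -0.0080000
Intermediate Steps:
Function('M')(Z, k) = Mul(2, Pow(Add(-3, Z), -1))
Function('U')(m, t) = -125
Pow(Function('U')(Function('M')(6, 0), -22), -1) = Pow(-125, -1) = Rational(-1, 125)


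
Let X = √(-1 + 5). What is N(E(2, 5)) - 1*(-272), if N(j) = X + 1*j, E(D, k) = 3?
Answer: 277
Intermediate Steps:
X = 2 (X = √4 = 2)
N(j) = 2 + j (N(j) = 2 + 1*j = 2 + j)
N(E(2, 5)) - 1*(-272) = (2 + 3) - 1*(-272) = 5 + 272 = 277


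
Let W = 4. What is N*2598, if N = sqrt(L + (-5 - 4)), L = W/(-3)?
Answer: 866*I*sqrt(93) ≈ 8351.4*I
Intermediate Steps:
L = -4/3 (L = 4/(-3) = 4*(-1/3) = -4/3 ≈ -1.3333)
N = I*sqrt(93)/3 (N = sqrt(-4/3 + (-5 - 4)) = sqrt(-4/3 - 9) = sqrt(-31/3) = I*sqrt(93)/3 ≈ 3.2146*I)
N*2598 = (I*sqrt(93)/3)*2598 = 866*I*sqrt(93)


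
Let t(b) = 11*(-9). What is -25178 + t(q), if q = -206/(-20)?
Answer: -25277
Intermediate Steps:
q = 103/10 (q = -206*(-1/20) = 103/10 ≈ 10.300)
t(b) = -99
-25178 + t(q) = -25178 - 99 = -25277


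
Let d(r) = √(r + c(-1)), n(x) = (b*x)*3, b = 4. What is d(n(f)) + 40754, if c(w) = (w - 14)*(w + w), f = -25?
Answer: 40754 + 3*I*√30 ≈ 40754.0 + 16.432*I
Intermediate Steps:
n(x) = 12*x (n(x) = (4*x)*3 = 12*x)
c(w) = 2*w*(-14 + w) (c(w) = (-14 + w)*(2*w) = 2*w*(-14 + w))
d(r) = √(30 + r) (d(r) = √(r + 2*(-1)*(-14 - 1)) = √(r + 2*(-1)*(-15)) = √(r + 30) = √(30 + r))
d(n(f)) + 40754 = √(30 + 12*(-25)) + 40754 = √(30 - 300) + 40754 = √(-270) + 40754 = 3*I*√30 + 40754 = 40754 + 3*I*√30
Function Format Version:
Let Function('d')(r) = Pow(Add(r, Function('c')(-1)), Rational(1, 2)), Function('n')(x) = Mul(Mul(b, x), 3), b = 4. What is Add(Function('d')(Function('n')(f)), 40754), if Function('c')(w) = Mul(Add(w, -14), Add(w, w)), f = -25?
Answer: Add(40754, Mul(3, I, Pow(30, Rational(1, 2)))) ≈ Add(40754., Mul(16.432, I))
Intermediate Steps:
Function('n')(x) = Mul(12, x) (Function('n')(x) = Mul(Mul(4, x), 3) = Mul(12, x))
Function('c')(w) = Mul(2, w, Add(-14, w)) (Function('c')(w) = Mul(Add(-14, w), Mul(2, w)) = Mul(2, w, Add(-14, w)))
Function('d')(r) = Pow(Add(30, r), Rational(1, 2)) (Function('d')(r) = Pow(Add(r, Mul(2, -1, Add(-14, -1))), Rational(1, 2)) = Pow(Add(r, Mul(2, -1, -15)), Rational(1, 2)) = Pow(Add(r, 30), Rational(1, 2)) = Pow(Add(30, r), Rational(1, 2)))
Add(Function('d')(Function('n')(f)), 40754) = Add(Pow(Add(30, Mul(12, -25)), Rational(1, 2)), 40754) = Add(Pow(Add(30, -300), Rational(1, 2)), 40754) = Add(Pow(-270, Rational(1, 2)), 40754) = Add(Mul(3, I, Pow(30, Rational(1, 2))), 40754) = Add(40754, Mul(3, I, Pow(30, Rational(1, 2))))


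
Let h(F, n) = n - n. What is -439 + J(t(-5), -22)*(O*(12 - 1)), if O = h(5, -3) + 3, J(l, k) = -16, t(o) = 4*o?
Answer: -967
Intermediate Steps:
h(F, n) = 0
O = 3 (O = 0 + 3 = 3)
-439 + J(t(-5), -22)*(O*(12 - 1)) = -439 - 48*(12 - 1) = -439 - 48*11 = -439 - 16*33 = -439 - 528 = -967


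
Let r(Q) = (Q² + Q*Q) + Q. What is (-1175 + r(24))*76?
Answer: 76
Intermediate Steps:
r(Q) = Q + 2*Q² (r(Q) = (Q² + Q²) + Q = 2*Q² + Q = Q + 2*Q²)
(-1175 + r(24))*76 = (-1175 + 24*(1 + 2*24))*76 = (-1175 + 24*(1 + 48))*76 = (-1175 + 24*49)*76 = (-1175 + 1176)*76 = 1*76 = 76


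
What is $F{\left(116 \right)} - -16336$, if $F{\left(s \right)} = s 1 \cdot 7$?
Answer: $17148$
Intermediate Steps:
$F{\left(s \right)} = 7 s$ ($F{\left(s \right)} = s 7 = 7 s$)
$F{\left(116 \right)} - -16336 = 7 \cdot 116 - -16336 = 812 + 16336 = 17148$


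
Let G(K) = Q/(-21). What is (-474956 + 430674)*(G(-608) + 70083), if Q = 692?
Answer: -9305868626/3 ≈ -3.1020e+9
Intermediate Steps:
G(K) = -692/21 (G(K) = 692/(-21) = 692*(-1/21) = -692/21)
(-474956 + 430674)*(G(-608) + 70083) = (-474956 + 430674)*(-692/21 + 70083) = -44282*1471051/21 = -9305868626/3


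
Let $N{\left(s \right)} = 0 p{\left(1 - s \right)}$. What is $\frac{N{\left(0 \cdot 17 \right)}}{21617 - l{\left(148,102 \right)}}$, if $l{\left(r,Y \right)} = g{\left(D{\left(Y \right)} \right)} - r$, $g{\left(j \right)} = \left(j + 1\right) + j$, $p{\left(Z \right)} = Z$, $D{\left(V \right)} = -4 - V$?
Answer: $0$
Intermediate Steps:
$g{\left(j \right)} = 1 + 2 j$ ($g{\left(j \right)} = \left(1 + j\right) + j = 1 + 2 j$)
$l{\left(r,Y \right)} = -7 - r - 2 Y$ ($l{\left(r,Y \right)} = \left(1 + 2 \left(-4 - Y\right)\right) - r = \left(1 - \left(8 + 2 Y\right)\right) - r = \left(-7 - 2 Y\right) - r = -7 - r - 2 Y$)
$N{\left(s \right)} = 0$ ($N{\left(s \right)} = 0 \left(1 - s\right) = 0$)
$\frac{N{\left(0 \cdot 17 \right)}}{21617 - l{\left(148,102 \right)}} = \frac{0}{21617 - \left(-7 - 148 - 204\right)} = \frac{0}{21617 - -359} = \frac{0}{21617 + 359} = \frac{0}{21976} = 0 \cdot \frac{1}{21976} = 0$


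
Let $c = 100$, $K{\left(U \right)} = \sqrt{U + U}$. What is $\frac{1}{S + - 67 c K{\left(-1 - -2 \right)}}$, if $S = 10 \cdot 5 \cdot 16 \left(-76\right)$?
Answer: $- \frac{76}{4508575} + \frac{67 \sqrt{2}}{36068600} \approx -1.423 \cdot 10^{-5}$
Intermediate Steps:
$K{\left(U \right)} = \sqrt{2} \sqrt{U}$ ($K{\left(U \right)} = \sqrt{2 U} = \sqrt{2} \sqrt{U}$)
$S = -60800$ ($S = 50 \cdot 16 \left(-76\right) = 800 \left(-76\right) = -60800$)
$\frac{1}{S + - 67 c K{\left(-1 - -2 \right)}} = \frac{1}{-60800 + \left(-67\right) 100 \sqrt{2} \sqrt{-1 - -2}} = \frac{1}{-60800 - 6700 \sqrt{2} \sqrt{-1 + 2}} = \frac{1}{-60800 - 6700 \sqrt{2} \sqrt{1}} = \frac{1}{-60800 - 6700 \sqrt{2} \cdot 1} = \frac{1}{-60800 - 6700 \sqrt{2}}$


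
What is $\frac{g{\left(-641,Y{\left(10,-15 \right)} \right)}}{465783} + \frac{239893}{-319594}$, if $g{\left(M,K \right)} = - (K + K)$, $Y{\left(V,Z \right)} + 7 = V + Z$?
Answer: $- \frac{37243470321}{49620484034} \approx -0.75057$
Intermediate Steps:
$Y{\left(V,Z \right)} = -7 + V + Z$ ($Y{\left(V,Z \right)} = -7 + \left(V + Z\right) = -7 + V + Z$)
$g{\left(M,K \right)} = - 2 K$
$\frac{g{\left(-641,Y{\left(10,-15 \right)} \right)}}{465783} + \frac{239893}{-319594} = \frac{\left(-2\right) \left(-7 + 10 - 15\right)}{465783} + \frac{239893}{-319594} = \left(-2\right) \left(-12\right) \frac{1}{465783} + 239893 \left(- \frac{1}{319594}\right) = 24 \cdot \frac{1}{465783} - \frac{239893}{319594} = \frac{8}{155261} - \frac{239893}{319594} = - \frac{37243470321}{49620484034}$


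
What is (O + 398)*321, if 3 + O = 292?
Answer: 220527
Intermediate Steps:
O = 289 (O = -3 + 292 = 289)
(O + 398)*321 = (289 + 398)*321 = 687*321 = 220527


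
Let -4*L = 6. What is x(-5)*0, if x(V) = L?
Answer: 0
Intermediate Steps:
L = -3/2 (L = -¼*6 = -3/2 ≈ -1.5000)
x(V) = -3/2
x(-5)*0 = -3/2*0 = 0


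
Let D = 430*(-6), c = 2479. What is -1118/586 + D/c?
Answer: -2141701/726347 ≈ -2.9486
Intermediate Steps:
D = -2580
-1118/586 + D/c = -1118/586 - 2580/2479 = -1118*1/586 - 2580*1/2479 = -559/293 - 2580/2479 = -2141701/726347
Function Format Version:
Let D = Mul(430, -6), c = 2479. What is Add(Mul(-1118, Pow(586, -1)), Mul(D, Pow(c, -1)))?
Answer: Rational(-2141701, 726347) ≈ -2.9486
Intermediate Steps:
D = -2580
Add(Mul(-1118, Pow(586, -1)), Mul(D, Pow(c, -1))) = Add(Mul(-1118, Pow(586, -1)), Mul(-2580, Pow(2479, -1))) = Add(Mul(-1118, Rational(1, 586)), Mul(-2580, Rational(1, 2479))) = Add(Rational(-559, 293), Rational(-2580, 2479)) = Rational(-2141701, 726347)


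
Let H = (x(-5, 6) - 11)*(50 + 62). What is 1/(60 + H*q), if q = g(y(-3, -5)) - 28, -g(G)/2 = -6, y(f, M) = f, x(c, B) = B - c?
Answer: 1/60 ≈ 0.016667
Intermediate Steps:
g(G) = 12 (g(G) = -2*(-6) = 12)
q = -16 (q = 12 - 28 = -16)
H = 0 (H = ((6 - 1*(-5)) - 11)*(50 + 62) = ((6 + 5) - 11)*112 = (11 - 11)*112 = 0*112 = 0)
1/(60 + H*q) = 1/(60 + 0*(-16)) = 1/(60 + 0) = 1/60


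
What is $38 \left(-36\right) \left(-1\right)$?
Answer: $1368$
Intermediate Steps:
$38 \left(-36\right) \left(-1\right) = \left(-1368\right) \left(-1\right) = 1368$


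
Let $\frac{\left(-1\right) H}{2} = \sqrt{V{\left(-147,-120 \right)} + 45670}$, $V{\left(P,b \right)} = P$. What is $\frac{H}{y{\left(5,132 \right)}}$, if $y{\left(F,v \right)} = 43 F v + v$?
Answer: $- \frac{\sqrt{45523}}{14256} \approx -0.014966$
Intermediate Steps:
$y{\left(F,v \right)} = v + 43 F v$ ($y{\left(F,v \right)} = 43 F v + v = v + 43 F v$)
$H = - 2 \sqrt{45523}$ ($H = - 2 \sqrt{-147 + 45670} = - 2 \sqrt{45523} \approx -426.72$)
$\frac{H}{y{\left(5,132 \right)}} = \frac{\left(-2\right) \sqrt{45523}}{132 \left(1 + 43 \cdot 5\right)} = \frac{\left(-2\right) \sqrt{45523}}{132 \left(1 + 215\right)} = \frac{\left(-2\right) \sqrt{45523}}{132 \cdot 216} = \frac{\left(-2\right) \sqrt{45523}}{28512} = - 2 \sqrt{45523} \cdot \frac{1}{28512} = - \frac{\sqrt{45523}}{14256}$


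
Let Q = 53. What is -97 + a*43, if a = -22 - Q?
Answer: -3322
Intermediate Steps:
a = -75 (a = -22 - 1*53 = -22 - 53 = -75)
-97 + a*43 = -97 - 75*43 = -97 - 3225 = -3322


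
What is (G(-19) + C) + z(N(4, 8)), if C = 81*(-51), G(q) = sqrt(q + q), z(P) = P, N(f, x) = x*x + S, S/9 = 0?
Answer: -4067 + I*sqrt(38) ≈ -4067.0 + 6.1644*I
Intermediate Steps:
S = 0 (S = 9*0 = 0)
N(f, x) = x**2 (N(f, x) = x*x + 0 = x**2 + 0 = x**2)
G(q) = sqrt(2)*sqrt(q) (G(q) = sqrt(2*q) = sqrt(2)*sqrt(q))
C = -4131
(G(-19) + C) + z(N(4, 8)) = (sqrt(2)*sqrt(-19) - 4131) + 8**2 = (sqrt(2)*(I*sqrt(19)) - 4131) + 64 = (I*sqrt(38) - 4131) + 64 = (-4131 + I*sqrt(38)) + 64 = -4067 + I*sqrt(38)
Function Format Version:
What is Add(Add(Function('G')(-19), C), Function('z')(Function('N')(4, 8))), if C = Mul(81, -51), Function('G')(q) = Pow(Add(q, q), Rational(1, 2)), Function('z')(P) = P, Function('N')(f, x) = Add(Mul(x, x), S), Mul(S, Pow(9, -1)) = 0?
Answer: Add(-4067, Mul(I, Pow(38, Rational(1, 2)))) ≈ Add(-4067.0, Mul(6.1644, I))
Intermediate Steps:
S = 0 (S = Mul(9, 0) = 0)
Function('N')(f, x) = Pow(x, 2) (Function('N')(f, x) = Add(Mul(x, x), 0) = Add(Pow(x, 2), 0) = Pow(x, 2))
Function('G')(q) = Mul(Pow(2, Rational(1, 2)), Pow(q, Rational(1, 2))) (Function('G')(q) = Pow(Mul(2, q), Rational(1, 2)) = Mul(Pow(2, Rational(1, 2)), Pow(q, Rational(1, 2))))
C = -4131
Add(Add(Function('G')(-19), C), Function('z')(Function('N')(4, 8))) = Add(Add(Mul(Pow(2, Rational(1, 2)), Pow(-19, Rational(1, 2))), -4131), Pow(8, 2)) = Add(Add(Mul(Pow(2, Rational(1, 2)), Mul(I, Pow(19, Rational(1, 2)))), -4131), 64) = Add(Add(Mul(I, Pow(38, Rational(1, 2))), -4131), 64) = Add(Add(-4131, Mul(I, Pow(38, Rational(1, 2)))), 64) = Add(-4067, Mul(I, Pow(38, Rational(1, 2))))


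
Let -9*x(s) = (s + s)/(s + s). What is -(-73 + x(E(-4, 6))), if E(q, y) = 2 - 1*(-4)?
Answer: 658/9 ≈ 73.111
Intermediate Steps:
E(q, y) = 6 (E(q, y) = 2 + 4 = 6)
x(s) = -⅑ (x(s) = -(s + s)/(9*(s + s)) = -2*s/(9*(2*s)) = -2*s*1/(2*s)/9 = -⅑*1 = -⅑)
-(-73 + x(E(-4, 6))) = -(-73 - ⅑) = -(-658)/9 = -1*(-658/9) = 658/9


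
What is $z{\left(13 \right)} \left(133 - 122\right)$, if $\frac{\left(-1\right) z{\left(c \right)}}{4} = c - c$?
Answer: $0$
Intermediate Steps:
$z{\left(c \right)} = 0$ ($z{\left(c \right)} = - 4 \left(c - c\right) = \left(-4\right) 0 = 0$)
$z{\left(13 \right)} \left(133 - 122\right) = 0 \left(133 - 122\right) = 0 \cdot 11 = 0$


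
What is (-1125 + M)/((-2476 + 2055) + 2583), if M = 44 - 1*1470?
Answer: -2551/2162 ≈ -1.1799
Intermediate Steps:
M = -1426 (M = 44 - 1470 = -1426)
(-1125 + M)/((-2476 + 2055) + 2583) = (-1125 - 1426)/((-2476 + 2055) + 2583) = -2551/(-421 + 2583) = -2551/2162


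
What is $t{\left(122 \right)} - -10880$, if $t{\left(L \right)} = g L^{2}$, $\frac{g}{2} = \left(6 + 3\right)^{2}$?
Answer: $2422088$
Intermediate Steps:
$g = 162$ ($g = 2 \left(6 + 3\right)^{2} = 2 \cdot 9^{2} = 2 \cdot 81 = 162$)
$t{\left(L \right)} = 162 L^{2}$
$t{\left(122 \right)} - -10880 = 162 \cdot 122^{2} - -10880 = 162 \cdot 14884 + 10880 = 2411208 + 10880 = 2422088$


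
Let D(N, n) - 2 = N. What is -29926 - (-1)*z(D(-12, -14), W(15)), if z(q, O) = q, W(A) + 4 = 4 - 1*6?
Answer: -29936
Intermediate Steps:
D(N, n) = 2 + N
W(A) = -6 (W(A) = -4 + (4 - 1*6) = -4 + (4 - 6) = -4 - 2 = -6)
-29926 - (-1)*z(D(-12, -14), W(15)) = -29926 - (-1)*(2 - 12) = -29926 - (-1)*(-10) = -29926 - 1*10 = -29926 - 10 = -29936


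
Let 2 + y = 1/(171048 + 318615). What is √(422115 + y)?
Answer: 4*√702847029167090/163221 ≈ 649.70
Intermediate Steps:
y = -979325/489663 (y = -2 + 1/(171048 + 318615) = -2 + 1/489663 = -979325/489663 ≈ -2.0000)
√(422115 + y) = √(422115 - 979325/489663) = √(206693117920/489663) = 4*√702847029167090/163221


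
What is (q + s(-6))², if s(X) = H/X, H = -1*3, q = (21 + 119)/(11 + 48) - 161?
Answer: 348158281/13924 ≈ 25004.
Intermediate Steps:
q = -9359/59 (q = 140/59 - 161 = -9359/59 ≈ -158.63)
H = -3
s(X) = -3/X
(q + s(-6))² = (-9359/59 - 3/(-6))² = (-9359/59 - 3*(-⅙))² = (-9359/59 + ½)² = (-18659/118)² = 348158281/13924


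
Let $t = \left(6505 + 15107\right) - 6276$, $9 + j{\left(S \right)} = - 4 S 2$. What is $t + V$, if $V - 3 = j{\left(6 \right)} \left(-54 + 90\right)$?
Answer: $13287$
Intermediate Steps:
$j{\left(S \right)} = -9 - 8 S$ ($j{\left(S \right)} = -9 + - 4 S 2 = -9 - 8 S$)
$V = -2049$ ($V = 3 + \left(-9 - 48\right) \left(-54 + 90\right) = 3 + \left(-9 - 48\right) 36 = 3 - 2052 = -2049$)
$t = 15336$ ($t = 21612 - 6276 = 15336$)
$t + V = 15336 - 2049 = 13287$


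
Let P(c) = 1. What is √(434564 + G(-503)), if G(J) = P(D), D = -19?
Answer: 9*√5365 ≈ 659.22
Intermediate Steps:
G(J) = 1
√(434564 + G(-503)) = √(434564 + 1) = √434565 = 9*√5365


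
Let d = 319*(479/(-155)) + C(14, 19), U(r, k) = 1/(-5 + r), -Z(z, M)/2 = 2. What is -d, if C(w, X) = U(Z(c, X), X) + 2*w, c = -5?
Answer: 1336304/1395 ≈ 957.92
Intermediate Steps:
Z(z, M) = -4 (Z(z, M) = -2*2 = -4)
C(w, X) = -⅑ + 2*w (C(w, X) = 1/(-5 - 4) + 2*w = 1/(-9) + 2*w = -⅑ + 2*w)
d = -1336304/1395 (d = 319*(479/(-155)) + (-⅑ + 2*14) = 319*(479*(-1/155)) + (-⅑ + 28) = 319*(-479/155) + 251/9 = -152801/155 + 251/9 = -1336304/1395 ≈ -957.92)
-d = -1*(-1336304/1395) = 1336304/1395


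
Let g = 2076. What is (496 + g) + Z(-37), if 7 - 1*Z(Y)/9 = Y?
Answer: 2968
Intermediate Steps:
Z(Y) = 63 - 9*Y
(496 + g) + Z(-37) = (496 + 2076) + (63 - 9*(-37)) = 2572 + (63 + 333) = 2572 + 396 = 2968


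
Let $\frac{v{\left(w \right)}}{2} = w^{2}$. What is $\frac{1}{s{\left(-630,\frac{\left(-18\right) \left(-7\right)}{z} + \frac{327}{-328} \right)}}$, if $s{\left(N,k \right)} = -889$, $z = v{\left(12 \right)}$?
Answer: $- \frac{1}{889} \approx -0.0011249$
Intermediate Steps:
$v{\left(w \right)} = 2 w^{2}$
$z = 288$ ($z = 2 \cdot 12^{2} = 2 \cdot 144 = 288$)
$\frac{1}{s{\left(-630,\frac{\left(-18\right) \left(-7\right)}{z} + \frac{327}{-328} \right)}} = \frac{1}{-889} = - \frac{1}{889}$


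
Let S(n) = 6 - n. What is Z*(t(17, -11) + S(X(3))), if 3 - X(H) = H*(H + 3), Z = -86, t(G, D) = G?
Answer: -3268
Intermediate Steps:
X(H) = 3 - H*(3 + H) (X(H) = 3 - H*(H + 3) = 3 - H*(3 + H))
Z*(t(17, -11) + S(X(3))) = -86*(17 + (6 - (3 - 1*3² - 3*3))) = -86*(17 + (6 - (3 - 1*9 - 9))) = -86*(17 + (6 - (3 - 9 - 9))) = -86*(17 + (6 - 1*(-15))) = -86*(17 + (6 + 15)) = -86*(17 + 21) = -86*38 = -3268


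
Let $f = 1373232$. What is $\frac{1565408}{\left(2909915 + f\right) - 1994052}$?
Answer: $\frac{1565408}{2289095} \approx 0.68385$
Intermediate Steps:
$\frac{1565408}{\left(2909915 + f\right) - 1994052} = \frac{1565408}{\left(2909915 + 1373232\right) - 1994052} = \frac{1565408}{4283147 - 1994052} = \frac{1565408}{2289095}$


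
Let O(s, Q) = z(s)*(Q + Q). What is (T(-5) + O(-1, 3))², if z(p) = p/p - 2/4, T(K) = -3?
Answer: 0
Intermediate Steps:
z(p) = ½ (z(p) = 1 - 2*¼ = 1 - ½ = ½)
O(s, Q) = Q (O(s, Q) = (Q + Q)/2 = (2*Q)/2 = Q)
(T(-5) + O(-1, 3))² = (-3 + 3)² = 0² = 0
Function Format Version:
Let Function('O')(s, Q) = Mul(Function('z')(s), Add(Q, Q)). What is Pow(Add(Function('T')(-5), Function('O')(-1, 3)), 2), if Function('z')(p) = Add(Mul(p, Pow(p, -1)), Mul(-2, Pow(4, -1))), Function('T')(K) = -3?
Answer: 0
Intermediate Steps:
Function('z')(p) = Rational(1, 2) (Function('z')(p) = Add(1, Mul(-2, Rational(1, 4))) = Add(1, Rational(-1, 2)) = Rational(1, 2))
Function('O')(s, Q) = Q (Function('O')(s, Q) = Mul(Rational(1, 2), Add(Q, Q)) = Mul(Rational(1, 2), Mul(2, Q)) = Q)
Pow(Add(Function('T')(-5), Function('O')(-1, 3)), 2) = Pow(Add(-3, 3), 2) = Pow(0, 2) = 0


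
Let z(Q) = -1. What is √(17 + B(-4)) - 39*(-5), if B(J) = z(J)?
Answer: 199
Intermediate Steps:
B(J) = -1
√(17 + B(-4)) - 39*(-5) = √(17 - 1) - 39*(-5) = √16 + 195 = 4 + 195 = 199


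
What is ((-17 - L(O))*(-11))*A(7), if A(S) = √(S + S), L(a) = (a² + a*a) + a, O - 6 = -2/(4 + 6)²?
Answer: 649693*√14/625 ≈ 3889.5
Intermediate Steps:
O = 299/50 (O = 6 - 2/(4 + 6)² = 6 - 2/(10²) = 6 - 2/100 = 6 - 2*1/100 = 6 - 1/50 = 299/50 ≈ 5.9800)
L(a) = a + 2*a² (L(a) = (a² + a²) + a = 2*a² + a = a + 2*a²)
A(S) = √2*√S (A(S) = √(2*S) = √2*√S)
((-17 - L(O))*(-11))*A(7) = ((-17 - 299*(1 + 2*(299/50))/50)*(-11))*(√2*√7) = ((-17 - 299*(1 + 299/25)/50)*(-11))*√14 = ((-17 - 299*324/(50*25))*(-11))*√14 = ((-17 - 1*48438/625)*(-11))*√14 = ((-17 - 48438/625)*(-11))*√14 = (-59063/625*(-11))*√14 = 649693*√14/625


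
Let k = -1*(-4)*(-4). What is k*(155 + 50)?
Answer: -3280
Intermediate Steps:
k = -16 (k = 4*(-4) = -16)
k*(155 + 50) = -16*(155 + 50) = -16*205 = -3280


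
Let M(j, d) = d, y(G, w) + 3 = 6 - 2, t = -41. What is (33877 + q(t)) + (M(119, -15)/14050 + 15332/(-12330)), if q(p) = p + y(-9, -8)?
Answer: 117231757019/3464730 ≈ 33836.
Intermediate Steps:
y(G, w) = 1 (y(G, w) = -3 + (6 - 2) = -3 + 4 = 1)
q(p) = 1 + p (q(p) = p + 1 = 1 + p)
(33877 + q(t)) + (M(119, -15)/14050 + 15332/(-12330)) = (33877 + (1 - 41)) + (-15/14050 + 15332/(-12330)) = (33877 - 40) + (-15*1/14050 + 15332*(-1/12330)) = 33837 + (-3/2810 - 7666/6165) = 33837 - 4311991/3464730 = 117231757019/3464730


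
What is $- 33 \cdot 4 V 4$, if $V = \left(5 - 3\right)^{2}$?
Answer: $-2112$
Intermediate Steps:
$V = 4$ ($V = 2^{2} = 4$)
$- 33 \cdot 4 V 4 = - 33 \cdot 4 \cdot 4 \cdot 4 = - 33 \cdot 4 \cdot 16 = \left(-33\right) 64 = -2112$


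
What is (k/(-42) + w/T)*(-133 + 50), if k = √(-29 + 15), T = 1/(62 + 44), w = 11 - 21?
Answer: 87980 + 83*I*√14/42 ≈ 87980.0 + 7.3942*I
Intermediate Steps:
w = -10
T = 1/106 ≈ 0.0094340
k = I*√14 (k = √(-14) = I*√14 ≈ 3.7417*I)
(k/(-42) + w/T)*(-133 + 50) = ((I*√14)/(-42) - 10/1/106)*(-133 + 50) = ((I*√14)*(-1/42) - 10*106)*(-83) = (-I*√14/42 - 1060)*(-83) = (-1060 - I*√14/42)*(-83) = 87980 + 83*I*√14/42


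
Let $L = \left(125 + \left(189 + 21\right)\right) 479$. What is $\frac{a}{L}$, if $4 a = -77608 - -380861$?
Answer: $\frac{303253}{641860} \approx 0.47246$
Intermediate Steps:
$L = 160465$ ($L = \left(125 + 210\right) 479 = 335 \cdot 479 = 160465$)
$a = \frac{303253}{4}$ ($a = \frac{-77608 - -380861}{4} = \frac{-77608 + 380861}{4} = \frac{1}{4} \cdot 303253 = \frac{303253}{4} \approx 75813.0$)
$\frac{a}{L} = \frac{303253}{4 \cdot 160465} = \frac{303253}{4} \cdot \frac{1}{160465} = \frac{303253}{641860}$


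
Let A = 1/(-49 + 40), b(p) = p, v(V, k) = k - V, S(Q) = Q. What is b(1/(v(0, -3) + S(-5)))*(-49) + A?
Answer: 433/72 ≈ 6.0139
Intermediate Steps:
A = -⅑ (A = 1/(-9) = -⅑ ≈ -0.11111)
b(1/(v(0, -3) + S(-5)))*(-49) + A = -49/((-3 - 1*0) - 5) - ⅑ = -49/((-3 + 0) - 5) - ⅑ = -49/(-3 - 5) - ⅑ = -49/(-8) - ⅑ = -⅛*(-49) - ⅑ = 49/8 - ⅑ = 433/72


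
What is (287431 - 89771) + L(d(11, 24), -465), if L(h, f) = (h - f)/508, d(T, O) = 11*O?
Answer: 100412009/508 ≈ 1.9766e+5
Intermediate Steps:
L(h, f) = -f/508 + h/508 (L(h, f) = (h - f)*(1/508) = -f/508 + h/508)
(287431 - 89771) + L(d(11, 24), -465) = (287431 - 89771) + (-1/508*(-465) + (11*24)/508) = 197660 + (465/508 + (1/508)*264) = 197660 + (465/508 + 66/127) = 197660 + 729/508 = 100412009/508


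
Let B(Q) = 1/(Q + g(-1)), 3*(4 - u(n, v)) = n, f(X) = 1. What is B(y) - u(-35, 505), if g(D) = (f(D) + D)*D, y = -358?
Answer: -16829/1074 ≈ -15.669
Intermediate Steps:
u(n, v) = 4 - n/3
g(D) = D*(1 + D) (g(D) = (1 + D)*D = D*(1 + D))
B(Q) = 1/Q (B(Q) = 1/(Q - (1 - 1)) = 1/(Q - 1*0) = 1/(Q + 0) = 1/Q)
B(y) - u(-35, 505) = 1/(-358) - (4 - ⅓*(-35)) = -1/358 - (4 + 35/3) = -1/358 - 1*47/3 = -1/358 - 47/3 = -16829/1074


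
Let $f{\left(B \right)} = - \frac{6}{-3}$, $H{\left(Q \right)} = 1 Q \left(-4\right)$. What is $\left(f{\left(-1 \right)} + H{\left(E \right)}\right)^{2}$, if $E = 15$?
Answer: $3364$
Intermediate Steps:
$H{\left(Q \right)} = - 4 Q$ ($H{\left(Q \right)} = Q \left(-4\right) = - 4 Q$)
$f{\left(B \right)} = 2$ ($f{\left(B \right)} = \left(-6\right) \left(- \frac{1}{3}\right) = 2$)
$\left(f{\left(-1 \right)} + H{\left(E \right)}\right)^{2} = \left(2 - 60\right)^{2} = \left(-58\right)^{2} = 3364$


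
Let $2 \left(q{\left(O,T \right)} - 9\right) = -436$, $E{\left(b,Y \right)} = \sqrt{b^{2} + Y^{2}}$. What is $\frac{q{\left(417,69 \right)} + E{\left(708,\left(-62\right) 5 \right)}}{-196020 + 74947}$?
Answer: $\frac{209}{121073} - \frac{2 \sqrt{149341}}{121073} \approx -0.0046575$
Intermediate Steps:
$E{\left(b,Y \right)} = \sqrt{Y^{2} + b^{2}}$
$q{\left(O,T \right)} = -209$ ($q{\left(O,T \right)} = 9 + \frac{1}{2} \left(-436\right) = 9 - 218 = -209$)
$\frac{q{\left(417,69 \right)} + E{\left(708,\left(-62\right) 5 \right)}}{-196020 + 74947} = \frac{-209 + \sqrt{\left(\left(-62\right) 5\right)^{2} + 708^{2}}}{-196020 + 74947} = \frac{-209 + \sqrt{\left(-310\right)^{2} + 501264}}{-121073} = \left(-209 + \sqrt{96100 + 501264}\right) \left(- \frac{1}{121073}\right) = \left(-209 + \sqrt{597364}\right) \left(- \frac{1}{121073}\right) = \left(-209 + 2 \sqrt{149341}\right) \left(- \frac{1}{121073}\right) = \frac{209}{121073} - \frac{2 \sqrt{149341}}{121073}$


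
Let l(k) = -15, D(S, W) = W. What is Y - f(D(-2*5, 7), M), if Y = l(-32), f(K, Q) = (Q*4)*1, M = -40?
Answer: 145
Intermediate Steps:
f(K, Q) = 4*Q (f(K, Q) = (4*Q)*1 = 4*Q)
Y = -15
Y - f(D(-2*5, 7), M) = -15 - 4*(-40) = -15 - 1*(-160) = -15 + 160 = 145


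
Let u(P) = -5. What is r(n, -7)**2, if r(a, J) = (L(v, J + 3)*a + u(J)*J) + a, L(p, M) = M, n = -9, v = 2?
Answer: 3844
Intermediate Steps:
r(a, J) = a - 5*J + a*(3 + J) (r(a, J) = ((J + 3)*a - 5*J) + a = ((3 + J)*a - 5*J) + a = (a*(3 + J) - 5*J) + a = (-5*J + a*(3 + J)) + a = a - 5*J + a*(3 + J))
r(n, -7)**2 = (-9 - 5*(-7) - 9*(3 - 7))**2 = (-9 + 35 - 9*(-4))**2 = (-9 + 35 + 36)**2 = 62**2 = 3844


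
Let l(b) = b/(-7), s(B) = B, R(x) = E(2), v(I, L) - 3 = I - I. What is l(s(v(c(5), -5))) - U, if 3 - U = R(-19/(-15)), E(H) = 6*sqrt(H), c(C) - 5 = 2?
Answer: -24/7 + 6*sqrt(2) ≈ 5.0567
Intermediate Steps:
c(C) = 7 (c(C) = 5 + 2 = 7)
v(I, L) = 3 (v(I, L) = 3 + (I - I) = 3 + 0 = 3)
R(x) = 6*sqrt(2)
l(b) = -b/7 (l(b) = b*(-1/7) = -b/7)
U = 3 - 6*sqrt(2) ≈ -5.4853
l(s(v(c(5), -5))) - U = -1/7*3 - (3 - 6*sqrt(2)) = -3/7 + (-3 + 6*sqrt(2)) = -24/7 + 6*sqrt(2)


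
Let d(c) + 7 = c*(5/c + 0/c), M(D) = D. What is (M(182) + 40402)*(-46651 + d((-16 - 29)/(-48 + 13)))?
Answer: -1893365352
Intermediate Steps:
d(c) = -2 (d(c) = -7 + c*(5/c + 0/c) = -7 + c*(5/c + 0) = -7 + c*(5/c) = -7 + 5 = -2)
(M(182) + 40402)*(-46651 + d((-16 - 29)/(-48 + 13))) = (182 + 40402)*(-46651 - 2) = 40584*(-46653) = -1893365352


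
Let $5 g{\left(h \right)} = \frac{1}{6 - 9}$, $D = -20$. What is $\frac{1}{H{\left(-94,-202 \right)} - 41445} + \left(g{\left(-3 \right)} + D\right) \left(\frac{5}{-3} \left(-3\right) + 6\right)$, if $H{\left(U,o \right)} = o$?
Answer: $- \frac{137893232}{624705} \approx -220.73$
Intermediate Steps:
$g{\left(h \right)} = - \frac{1}{15}$ ($g{\left(h \right)} = \frac{1}{5 \left(6 - 9\right)} = \frac{1}{5 \left(-3\right)} = \frac{1}{5} \left(- \frac{1}{3}\right) = - \frac{1}{15}$)
$\frac{1}{H{\left(-94,-202 \right)} - 41445} + \left(g{\left(-3 \right)} + D\right) \left(\frac{5}{-3} \left(-3\right) + 6\right) = \frac{1}{-202 - 41445} + \left(- \frac{1}{15} - 20\right) \left(\frac{5}{-3} \left(-3\right) + 6\right) = \frac{1}{-41647} - \frac{301 \left(5 \left(- \frac{1}{3}\right) \left(-3\right) + 6\right)}{15} = - \frac{1}{41647} - \frac{301 \left(\left(- \frac{5}{3}\right) \left(-3\right) + 6\right)}{15} = - \frac{1}{41647} - \frac{301 \left(5 + 6\right)}{15} = - \frac{1}{41647} - \frac{3311}{15} = - \frac{137893232}{624705}$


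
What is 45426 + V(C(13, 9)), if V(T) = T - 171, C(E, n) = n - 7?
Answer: 45257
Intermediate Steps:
C(E, n) = -7 + n
V(T) = -171 + T
45426 + V(C(13, 9)) = 45426 + (-171 + (-7 + 9)) = 45426 + (-171 + 2) = 45426 - 169 = 45257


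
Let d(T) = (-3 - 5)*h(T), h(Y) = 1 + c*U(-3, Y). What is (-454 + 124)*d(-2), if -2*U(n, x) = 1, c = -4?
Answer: 7920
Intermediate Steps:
U(n, x) = -½ (U(n, x) = -½*1 = -½)
h(Y) = 3 (h(Y) = 1 - 4*(-½) = 1 + 2 = 3)
d(T) = -24 (d(T) = (-3 - 5)*3 = -8*3 = -24)
(-454 + 124)*d(-2) = (-454 + 124)*(-24) = -330*(-24) = 7920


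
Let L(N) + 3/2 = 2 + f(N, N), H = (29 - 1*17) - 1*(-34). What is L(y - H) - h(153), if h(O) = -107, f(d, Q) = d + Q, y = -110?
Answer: -409/2 ≈ -204.50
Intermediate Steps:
f(d, Q) = Q + d
H = 46 (H = (29 - 17) + 34 = 12 + 34 = 46)
L(N) = ½ + 2*N (L(N) = -3/2 + (2 + (N + N)) = -3/2 + (2 + 2*N) = ½ + 2*N)
L(y - H) - h(153) = (½ + 2*(-110 - 1*46)) - 1*(-107) = (½ + 2*(-110 - 46)) + 107 = (½ + 2*(-156)) + 107 = (½ - 312) + 107 = -623/2 + 107 = -409/2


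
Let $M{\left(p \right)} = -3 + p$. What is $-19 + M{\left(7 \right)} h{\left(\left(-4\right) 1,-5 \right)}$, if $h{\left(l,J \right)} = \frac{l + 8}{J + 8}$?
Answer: $- \frac{41}{3} \approx -13.667$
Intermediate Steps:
$h{\left(l,J \right)} = \frac{8 + l}{8 + J}$
$-19 + M{\left(7 \right)} h{\left(\left(-4\right) 1,-5 \right)} = -19 + \left(-3 + 7\right) \frac{8 - 4}{8 - 5} = -19 + 4 \frac{8 - 4}{3} = -19 + 4 \cdot \frac{1}{3} \cdot 4 = -19 + 4 \cdot \frac{4}{3} = -19 + \frac{16}{3} = - \frac{41}{3}$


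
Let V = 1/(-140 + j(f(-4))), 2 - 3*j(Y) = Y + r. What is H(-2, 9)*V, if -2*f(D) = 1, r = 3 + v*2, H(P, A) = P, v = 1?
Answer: 12/845 ≈ 0.014201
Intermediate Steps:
r = 5 (r = 3 + 1*2 = 3 + 2 = 5)
f(D) = -½ (f(D) = -½*1 = -½)
j(Y) = -1 - Y/3 (j(Y) = ⅔ - (Y + 5)/3 = ⅔ - (5 + Y)/3 = ⅔ + (-5/3 - Y/3) = -1 - Y/3)
V = -6/845 (V = 1/(-140 + (-1 - ⅓*(-½))) = 1/(-140 + (-1 + ⅙)) = 1/(-140 - ⅚) = 1/(-845/6) = -6/845 ≈ -0.0071006)
H(-2, 9)*V = -2*(-6/845) = 12/845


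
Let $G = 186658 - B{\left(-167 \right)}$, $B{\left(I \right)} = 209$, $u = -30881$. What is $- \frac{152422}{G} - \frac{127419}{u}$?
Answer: $\frac{19050201349}{5757731569} \approx 3.3086$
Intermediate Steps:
$G = 186449$ ($G = 186658 - 209 = 186449$)
$- \frac{152422}{G} - \frac{127419}{u} = - \frac{152422}{186449} - \frac{127419}{-30881} = \left(-152422\right) \frac{1}{186449} - - \frac{127419}{30881} = - \frac{152422}{186449} + \frac{127419}{30881} = \frac{19050201349}{5757731569}$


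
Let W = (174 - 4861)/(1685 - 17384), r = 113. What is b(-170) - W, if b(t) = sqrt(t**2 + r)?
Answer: -4687/15699 + sqrt(29013) ≈ 170.03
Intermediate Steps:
b(t) = sqrt(113 + t**2) (b(t) = sqrt(t**2 + 113) = sqrt(113 + t**2))
W = 4687/15699 (W = -4687/(-15699) = -4687*(-1/15699) = 4687/15699 ≈ 0.29855)
b(-170) - W = sqrt(113 + (-170)**2) - 1*4687/15699 = sqrt(113 + 28900) - 4687/15699 = sqrt(29013) - 4687/15699 = -4687/15699 + sqrt(29013)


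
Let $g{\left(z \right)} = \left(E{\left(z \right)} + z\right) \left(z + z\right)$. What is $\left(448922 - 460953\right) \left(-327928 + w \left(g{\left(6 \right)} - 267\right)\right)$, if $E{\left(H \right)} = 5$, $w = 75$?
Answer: $4067115643$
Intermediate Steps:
$g{\left(z \right)} = 2 z \left(5 + z\right)$ ($g{\left(z \right)} = \left(5 + z\right) \left(z + z\right) = \left(5 + z\right) 2 z = 2 z \left(5 + z\right)$)
$\left(448922 - 460953\right) \left(-327928 + w \left(g{\left(6 \right)} - 267\right)\right) = \left(448922 - 460953\right) \left(-327928 + 75 \left(2 \cdot 6 \left(5 + 6\right) - 267\right)\right) = - 12031 \left(-327928 + 75 \left(2 \cdot 6 \cdot 11 - 267\right)\right) = - 12031 \left(-327928 + 75 \left(132 - 267\right)\right) = - 12031 \left(-327928 + 75 \left(-135\right)\right) = - 12031 \left(-327928 - 10125\right) = \left(-12031\right) \left(-338053\right) = 4067115643$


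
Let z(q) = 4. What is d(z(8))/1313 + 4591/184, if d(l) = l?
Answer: 6028719/241592 ≈ 24.954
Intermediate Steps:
d(z(8))/1313 + 4591/184 = 4/1313 + 4591/184 = 6028719/241592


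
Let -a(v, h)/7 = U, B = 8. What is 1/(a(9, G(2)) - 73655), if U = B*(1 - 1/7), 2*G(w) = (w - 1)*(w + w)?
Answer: -1/73703 ≈ -1.3568e-5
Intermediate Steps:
G(w) = w*(-1 + w) (G(w) = ((w - 1)*(w + w))/2 = ((-1 + w)*(2*w))/2 = (2*w*(-1 + w))/2 = w*(-1 + w))
U = 48/7 (U = 8*(1 - 1/7) = 8*(1 - 1*⅐) = 8*(1 - ⅐) = 8*(6/7) = 48/7 ≈ 6.8571)
a(v, h) = -48 (a(v, h) = -7*48/7 = -48)
1/(a(9, G(2)) - 73655) = 1/(-48 - 73655) = 1/(-73703) = -1/73703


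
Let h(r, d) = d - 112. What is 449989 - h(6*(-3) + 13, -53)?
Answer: 450154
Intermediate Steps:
h(r, d) = -112 + d
449989 - h(6*(-3) + 13, -53) = 449989 - (-112 - 53) = 449989 - 1*(-165) = 449989 + 165 = 450154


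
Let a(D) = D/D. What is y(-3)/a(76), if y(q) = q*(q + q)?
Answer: 18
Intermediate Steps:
y(q) = 2*q² (y(q) = q*(2*q) = 2*q²)
a(D) = 1
y(-3)/a(76) = (2*(-3)²)/1 = (2*9)*1 = 18*1 = 18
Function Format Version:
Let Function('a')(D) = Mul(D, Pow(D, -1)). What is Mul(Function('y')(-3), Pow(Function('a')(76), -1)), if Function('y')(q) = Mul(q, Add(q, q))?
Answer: 18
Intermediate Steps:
Function('y')(q) = Mul(2, Pow(q, 2)) (Function('y')(q) = Mul(q, Mul(2, q)) = Mul(2, Pow(q, 2)))
Function('a')(D) = 1
Mul(Function('y')(-3), Pow(Function('a')(76), -1)) = Mul(Mul(2, Pow(-3, 2)), Pow(1, -1)) = Mul(Mul(2, 9), 1) = Mul(18, 1) = 18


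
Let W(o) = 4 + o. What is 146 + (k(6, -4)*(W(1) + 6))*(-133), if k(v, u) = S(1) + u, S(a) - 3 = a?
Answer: 146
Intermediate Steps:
S(a) = 3 + a
k(v, u) = 4 + u (k(v, u) = (3 + 1) + u = 4 + u)
146 + (k(6, -4)*(W(1) + 6))*(-133) = 146 + ((4 - 4)*((4 + 1) + 6))*(-133) = 146 + (0*(5 + 6))*(-133) = 146 + (0*11)*(-133) = 146 + 0*(-133) = 146 + 0 = 146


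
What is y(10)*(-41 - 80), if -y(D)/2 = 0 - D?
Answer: -2420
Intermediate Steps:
y(D) = 2*D (y(D) = -2*(0 - D) = -(-2)*D = 2*D)
y(10)*(-41 - 80) = (2*10)*(-41 - 80) = 20*(-121) = -2420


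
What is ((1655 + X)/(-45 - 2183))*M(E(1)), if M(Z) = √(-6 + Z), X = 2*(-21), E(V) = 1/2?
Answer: -1613*I*√22/4456 ≈ -1.6979*I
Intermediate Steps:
E(V) = ½
X = -42
((1655 + X)/(-45 - 2183))*M(E(1)) = ((1655 - 42)/(-45 - 2183))*√(-6 + ½) = (1613/(-2228))*√(-11/2) = (1613*(-1/2228))*(I*√22/2) = -1613*I*√22/4456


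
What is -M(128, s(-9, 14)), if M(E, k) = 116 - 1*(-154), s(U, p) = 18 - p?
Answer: -270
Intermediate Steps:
M(E, k) = 270 (M(E, k) = 116 + 154 = 270)
-M(128, s(-9, 14)) = -1*270 = -270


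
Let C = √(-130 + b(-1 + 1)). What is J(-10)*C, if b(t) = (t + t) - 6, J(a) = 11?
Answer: 22*I*√34 ≈ 128.28*I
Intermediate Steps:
b(t) = -6 + 2*t (b(t) = 2*t - 6 = -6 + 2*t)
C = 2*I*√34 (C = √(-130 + (-6 + 2*(-1 + 1))) = √(-130 + (-6 + 2*0)) = √(-130 + (-6 + 0)) = √(-130 - 6) = √(-136) = 2*I*√34 ≈ 11.662*I)
J(-10)*C = 11*(2*I*√34) = 22*I*√34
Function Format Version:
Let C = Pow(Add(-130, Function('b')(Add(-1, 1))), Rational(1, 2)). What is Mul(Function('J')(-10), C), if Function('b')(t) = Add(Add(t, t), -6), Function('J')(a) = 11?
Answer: Mul(22, I, Pow(34, Rational(1, 2))) ≈ Mul(128.28, I)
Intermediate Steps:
Function('b')(t) = Add(-6, Mul(2, t)) (Function('b')(t) = Add(Mul(2, t), -6) = Add(-6, Mul(2, t)))
C = Mul(2, I, Pow(34, Rational(1, 2))) (C = Pow(Add(-130, Add(-6, Mul(2, Add(-1, 1)))), Rational(1, 2)) = Pow(Add(-130, Add(-6, Mul(2, 0))), Rational(1, 2)) = Pow(Add(-130, Add(-6, 0)), Rational(1, 2)) = Pow(Add(-130, -6), Rational(1, 2)) = Pow(-136, Rational(1, 2)) = Mul(2, I, Pow(34, Rational(1, 2))) ≈ Mul(11.662, I))
Mul(Function('J')(-10), C) = Mul(11, Mul(2, I, Pow(34, Rational(1, 2)))) = Mul(22, I, Pow(34, Rational(1, 2)))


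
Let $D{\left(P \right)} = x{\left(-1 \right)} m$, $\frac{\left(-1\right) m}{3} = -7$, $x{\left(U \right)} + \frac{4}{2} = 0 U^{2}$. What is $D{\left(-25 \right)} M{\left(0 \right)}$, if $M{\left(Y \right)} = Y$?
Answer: $0$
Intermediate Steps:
$x{\left(U \right)} = -2$ ($x{\left(U \right)} = -2 + 0 U^{2} = -2 + 0 = -2$)
$m = 21$ ($m = \left(-3\right) \left(-7\right) = 21$)
$D{\left(P \right)} = -42$ ($D{\left(P \right)} = \left(-2\right) 21 = -42$)
$D{\left(-25 \right)} M{\left(0 \right)} = \left(-42\right) 0 = 0$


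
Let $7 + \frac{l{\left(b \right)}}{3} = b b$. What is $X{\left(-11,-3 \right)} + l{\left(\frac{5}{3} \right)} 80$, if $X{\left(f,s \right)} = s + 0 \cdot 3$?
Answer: $- \frac{3049}{3} \approx -1016.3$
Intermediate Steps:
$X{\left(f,s \right)} = s$ ($X{\left(f,s \right)} = s + 0 = s$)
$l{\left(b \right)} = -21 + 3 b^{2}$ ($l{\left(b \right)} = -21 + 3 b b = -21 + 3 b^{2}$)
$X{\left(-11,-3 \right)} + l{\left(\frac{5}{3} \right)} 80 = -3 + \left(-21 + 3 \left(\frac{5}{3}\right)^{2}\right) 80 = -3 + \left(-21 + 3 \cdot \frac{25}{9}\right) 80 = -3 + \left(-21 + \frac{25}{3}\right) 80 = -3 - \frac{3040}{3} = - \frac{3049}{3}$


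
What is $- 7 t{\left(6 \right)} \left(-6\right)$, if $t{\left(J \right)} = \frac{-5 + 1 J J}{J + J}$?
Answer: $\frac{217}{2} \approx 108.5$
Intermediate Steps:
$t{\left(J \right)} = \frac{-5 + J^{2}}{2 J}$ ($t{\left(J \right)} = \frac{-5 + J J}{2 J} = \left(-5 + J^{2}\right) \frac{1}{2 J} = \frac{-5 + J^{2}}{2 J}$)
$- 7 t{\left(6 \right)} \left(-6\right) = - 7 \frac{-5 + 6^{2}}{2 \cdot 6} \left(-6\right) = - 7 \cdot \frac{1}{2} \cdot \frac{1}{6} \left(-5 + 36\right) \left(-6\right) = - 7 \cdot \frac{1}{2} \cdot \frac{1}{6} \cdot 31 \left(-6\right) = \left(-7\right) \frac{31}{12} \left(-6\right) = \left(- \frac{217}{12}\right) \left(-6\right) = \frac{217}{2}$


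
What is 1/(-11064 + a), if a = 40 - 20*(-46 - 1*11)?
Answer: -1/9884 ≈ -0.00010117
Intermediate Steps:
a = 1180 (a = 40 - 20*(-46 - 11) = 40 - 20*(-57) = 40 + 1140 = 1180)
1/(-11064 + a) = 1/(-11064 + 1180) = 1/(-9884) = -1/9884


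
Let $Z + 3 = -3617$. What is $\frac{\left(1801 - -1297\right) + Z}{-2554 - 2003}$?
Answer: $\frac{174}{1519} \approx 0.11455$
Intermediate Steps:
$Z = -3620$ ($Z = -3 - 3617 = -3620$)
$\frac{\left(1801 - -1297\right) + Z}{-2554 - 2003} = \frac{\left(1801 - -1297\right) - 3620}{-2554 - 2003} = \frac{\left(1801 + 1297\right) - 3620}{-4557} = \left(3098 - 3620\right) \left(- \frac{1}{4557}\right) = \left(-522\right) \left(- \frac{1}{4557}\right) = \frac{174}{1519}$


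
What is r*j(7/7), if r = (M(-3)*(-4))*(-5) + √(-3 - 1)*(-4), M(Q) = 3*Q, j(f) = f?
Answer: -180 - 8*I ≈ -180.0 - 8.0*I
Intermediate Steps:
r = -180 - 8*I (r = ((3*(-3))*(-4))*(-5) + √(-3 - 1)*(-4) = -9*(-4)*(-5) + √(-4)*(-4) = 36*(-5) + (2*I)*(-4) = -180 - 8*I ≈ -180.0 - 8.0*I)
r*j(7/7) = (-180 - 8*I)*(7/7) = (-180 - 8*I)*(7*(⅐)) = (-180 - 8*I)*1 = -180 - 8*I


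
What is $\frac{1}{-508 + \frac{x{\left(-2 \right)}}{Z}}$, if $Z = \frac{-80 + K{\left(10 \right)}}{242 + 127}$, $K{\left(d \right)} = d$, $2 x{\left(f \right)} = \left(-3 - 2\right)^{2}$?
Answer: $- \frac{28}{16069} \approx -0.0017425$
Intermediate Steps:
$x{\left(f \right)} = \frac{25}{2}$ ($x{\left(f \right)} = \frac{\left(-3 - 2\right)^{2}}{2} = \frac{\left(-5\right)^{2}}{2} = \frac{1}{2} \cdot 25 = \frac{25}{2}$)
$Z = - \frac{70}{369}$ ($Z = \frac{-80 + 10}{242 + 127} = - \frac{70}{369} \approx -0.1897$)
$\frac{1}{-508 + \frac{x{\left(-2 \right)}}{Z}} = \frac{1}{-508 + \frac{25}{2 \left(- \frac{70}{369}\right)}} = \frac{1}{-508 + \frac{25}{2} \left(- \frac{369}{70}\right)} = \frac{1}{-508 - \frac{1845}{28}} = \frac{1}{- \frac{16069}{28}} = - \frac{28}{16069}$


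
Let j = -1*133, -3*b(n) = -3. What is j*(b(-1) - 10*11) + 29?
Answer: 14526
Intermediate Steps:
b(n) = 1 (b(n) = -1/3*(-3) = 1)
j = -133
j*(b(-1) - 10*11) + 29 = -133*(1 - 10*11) + 29 = -133*(1 - 110) + 29 = -133*(-109) + 29 = 14497 + 29 = 14526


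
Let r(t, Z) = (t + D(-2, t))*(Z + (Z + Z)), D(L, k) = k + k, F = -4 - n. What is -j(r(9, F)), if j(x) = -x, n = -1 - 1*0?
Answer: -243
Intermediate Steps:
n = -1 (n = -1 + 0 = -1)
F = -3 (F = -4 - 1*(-1) = -4 + 1 = -3)
D(L, k) = 2*k
r(t, Z) = 9*Z*t (r(t, Z) = (t + 2*t)*(Z + (Z + Z)) = (3*t)*(Z + 2*Z) = (3*t)*(3*Z) = 9*Z*t)
-j(r(9, F)) = -(-1)*9*(-3)*9 = -(-1)*(-243) = -1*243 = -243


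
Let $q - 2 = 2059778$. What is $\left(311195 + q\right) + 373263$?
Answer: $2744238$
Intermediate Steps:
$q = 2059780$ ($q = 2 + 2059778 = 2059780$)
$\left(311195 + q\right) + 373263 = \left(311195 + 2059780\right) + 373263 = 2370975 + 373263 = 2744238$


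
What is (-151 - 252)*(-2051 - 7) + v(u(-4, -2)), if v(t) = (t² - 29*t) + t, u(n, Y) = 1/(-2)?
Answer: 3317553/4 ≈ 8.2939e+5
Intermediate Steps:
u(n, Y) = -½
v(t) = t² - 28*t
(-151 - 252)*(-2051 - 7) + v(u(-4, -2)) = (-151 - 252)*(-2051 - 7) - (-28 - ½)/2 = -403*(-2058) - ½*(-57/2) = 829374 + 57/4 = 3317553/4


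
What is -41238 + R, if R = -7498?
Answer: -48736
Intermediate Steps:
-41238 + R = -41238 - 7498 = -48736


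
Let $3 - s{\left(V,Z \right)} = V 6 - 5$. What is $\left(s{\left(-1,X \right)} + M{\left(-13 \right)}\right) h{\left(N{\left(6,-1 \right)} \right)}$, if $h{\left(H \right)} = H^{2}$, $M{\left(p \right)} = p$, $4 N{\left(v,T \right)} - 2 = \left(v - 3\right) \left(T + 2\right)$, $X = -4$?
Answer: $\frac{25}{16} \approx 1.5625$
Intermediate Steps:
$N{\left(v,T \right)} = \frac{1}{2} + \frac{\left(-3 + v\right) \left(2 + T\right)}{4}$ ($N{\left(v,T \right)} = \frac{1}{2} + \frac{\left(v - 3\right) \left(T + 2\right)}{4} = \frac{1}{2} + \frac{\left(-3 + v\right) \left(2 + T\right)}{4}$)
$s{\left(V,Z \right)} = 8 - 6 V$ ($s{\left(V,Z \right)} = 3 - \left(V 6 - 5\right) = 3 - \left(6 V - 5\right) = 3 - \left(-5 + 6 V\right) = 8 - 6 V$)
$\left(s{\left(-1,X \right)} + M{\left(-13 \right)}\right) h{\left(N{\left(6,-1 \right)} \right)} = \left(\left(8 - -6\right) - 13\right) \left(-1 + \frac{1}{2} \cdot 6 - - \frac{3}{4} + \frac{1}{4} \left(-1\right) 6\right)^{2} = \left(\left(8 + 6\right) - 13\right) \left(-1 + 3 + \frac{3}{4} - \frac{3}{2}\right)^{2} = \left(14 - 13\right) \left(\frac{5}{4}\right)^{2} = 1 \cdot \frac{25}{16} = \frac{25}{16}$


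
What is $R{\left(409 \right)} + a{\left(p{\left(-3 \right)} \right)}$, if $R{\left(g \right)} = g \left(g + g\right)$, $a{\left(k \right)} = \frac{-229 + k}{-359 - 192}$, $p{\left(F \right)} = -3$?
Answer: $\frac{6356686}{19} \approx 3.3456 \cdot 10^{5}$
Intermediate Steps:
$a{\left(k \right)} = \frac{229}{551} - \frac{k}{551}$ ($a{\left(k \right)} = \frac{-229 + k}{-551} = \left(-229 + k\right) \left(- \frac{1}{551}\right) = \frac{229}{551} - \frac{k}{551}$)
$R{\left(g \right)} = 2 g^{2}$ ($R{\left(g \right)} = g 2 g = 2 g^{2}$)
$R{\left(409 \right)} + a{\left(p{\left(-3 \right)} \right)} = 2 \cdot 409^{2} + \left(\frac{229}{551} - - \frac{3}{551}\right) = 2 \cdot 167281 + \left(\frac{229}{551} + \frac{3}{551}\right) = 334562 + \frac{8}{19} = \frac{6356686}{19}$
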